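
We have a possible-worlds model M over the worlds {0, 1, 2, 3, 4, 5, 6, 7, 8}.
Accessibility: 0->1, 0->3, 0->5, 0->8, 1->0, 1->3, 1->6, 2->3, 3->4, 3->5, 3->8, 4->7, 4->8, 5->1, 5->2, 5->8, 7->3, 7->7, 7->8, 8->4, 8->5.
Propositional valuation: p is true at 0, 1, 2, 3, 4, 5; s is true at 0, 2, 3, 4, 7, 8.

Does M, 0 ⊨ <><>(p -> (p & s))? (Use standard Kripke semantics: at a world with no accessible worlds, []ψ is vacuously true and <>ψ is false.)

At 0: <><>(p -> (p & s)) requires <>(p -> (p & s)) at some successor in {1, 3, 5, 8}.
  <>(p -> (p & s)) holds at 1, so <><>(p -> (p & s)) is true at 0.
    At 1: <>(p -> (p & s)) requires p -> (p & s) at some successor in {0, 3, 6}.
      p -> (p & s) holds at 0, so <>(p -> (p & s)) is true at 1.

Yes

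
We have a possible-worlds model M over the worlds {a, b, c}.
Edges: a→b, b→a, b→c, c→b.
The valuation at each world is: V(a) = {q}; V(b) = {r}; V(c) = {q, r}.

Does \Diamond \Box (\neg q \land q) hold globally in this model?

No

Let φ = \Diamond \Box (\neg q \land q). Evaluate φ at each world:
  a (successors {b}): φ is false.
  b (successors {a, c}): φ is false.
  c (successors {b}): φ is false.
Detail at a (counterexample):
  At a: \Diamond \Box (\neg q \land q) requires \Box (\neg q \land q) at some successor in {b}.
    At b: \Box (\neg q \land q) is false.
  So \Diamond \Box (\neg q \land q) is false at a.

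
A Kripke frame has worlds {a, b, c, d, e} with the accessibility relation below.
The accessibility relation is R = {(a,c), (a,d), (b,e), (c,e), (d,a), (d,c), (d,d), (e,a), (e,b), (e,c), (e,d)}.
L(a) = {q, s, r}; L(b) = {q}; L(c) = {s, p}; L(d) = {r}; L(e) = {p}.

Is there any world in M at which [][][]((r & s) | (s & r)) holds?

Let φ = [][][]((r & s) | (s & r)). Evaluate φ at each world:
  a (successors {c, d}): φ is false.
  b (successors {e}): φ is false.
  c (successors {e}): φ is false.
  d (successors {a, c, d}): φ is false.
  e (successors {a, b, c, d}): φ is false.
For instance, at c:
  At c: [][][]((r & s) | (s & r)) requires [][]((r & s) | (s & r)) at every successor {e}.
    [][]((r & s) | (s & r)) fails at e, so [][][]((r & s) | (s & r)) is false at c.
      At e: [][]((r & s) | (s & r)) requires []((r & s) | (s & r)) at every successor {a, b, c, d}.
        []((r & s) | (s & r)) fails at a, so [][]((r & s) | (s & r)) is false at e.

No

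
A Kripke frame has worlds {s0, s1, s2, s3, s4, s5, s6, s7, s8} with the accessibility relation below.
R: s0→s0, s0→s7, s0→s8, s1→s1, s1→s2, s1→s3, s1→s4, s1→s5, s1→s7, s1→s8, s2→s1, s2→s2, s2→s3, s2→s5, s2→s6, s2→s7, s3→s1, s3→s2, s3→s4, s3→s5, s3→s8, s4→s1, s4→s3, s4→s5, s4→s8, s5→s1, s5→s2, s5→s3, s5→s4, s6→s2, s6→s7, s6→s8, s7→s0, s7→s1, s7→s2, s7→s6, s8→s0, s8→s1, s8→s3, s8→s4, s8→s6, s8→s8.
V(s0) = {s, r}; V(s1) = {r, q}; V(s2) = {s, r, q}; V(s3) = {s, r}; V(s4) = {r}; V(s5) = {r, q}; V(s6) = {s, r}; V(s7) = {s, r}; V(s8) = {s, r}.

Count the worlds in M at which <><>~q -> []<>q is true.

Let φ = <><>~q -> []<>q. Evaluate φ at each world:
  s0 (successors {s0, s7, s8}): φ is false.
  s1 (successors {s1, s2, s3, s4, s5, s7, s8}): φ is true.
  s2 (successors {s1, s2, s3, s5, s6, s7}): φ is true.
  s3 (successors {s1, s2, s4, s5, s8}): φ is true.
  s4 (successors {s1, s3, s5, s8}): φ is true.
  s5 (successors {s1, s2, s3, s4}): φ is true.
  s6 (successors {s2, s7, s8}): φ is true.
  s7 (successors {s0, s1, s2, s6}): φ is false.
  s8 (successors {s0, s1, s3, s4, s6, s8}): φ is false.
For instance, at s3:
  At s3: <><>~q is true, []<>q is true, so <><>~q -> []<>q is true.
    At s3: <><>~q requires <>~q at some successor in {s1, s2, s4, s5, s8}.
      <>~q holds at s1, so <><>~q is true at s3.
    At s3: []<>q requires <>q at every successor {s1, s2, s4, s5, s8}.
      At s1: <>q is true.
      At s2: <>q is true.
      At s4: <>q is true.
      At s5: <>q is true.
      At s8: <>q is true.
    So []<>q is true at s3.
Satisfying worlds: {s1, s2, s3, s4, s5, s6}

6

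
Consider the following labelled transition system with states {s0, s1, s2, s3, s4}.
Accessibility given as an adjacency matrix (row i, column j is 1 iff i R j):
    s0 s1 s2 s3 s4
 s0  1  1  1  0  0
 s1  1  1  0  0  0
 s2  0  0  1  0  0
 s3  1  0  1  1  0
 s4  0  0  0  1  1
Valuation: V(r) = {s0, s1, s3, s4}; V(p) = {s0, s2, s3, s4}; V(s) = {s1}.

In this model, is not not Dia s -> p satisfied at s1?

No

At s1: not not Dia s is true, p is false, so not not Dia s -> p is false.
  At s1: not Dia s is false, so not not Dia s is true.
    At s1: Dia s is true, so not Dia s is false.
      At s1: Dia s requires s at some successor in {s0, s1}.
        s holds at s1, so Dia s is true at s1.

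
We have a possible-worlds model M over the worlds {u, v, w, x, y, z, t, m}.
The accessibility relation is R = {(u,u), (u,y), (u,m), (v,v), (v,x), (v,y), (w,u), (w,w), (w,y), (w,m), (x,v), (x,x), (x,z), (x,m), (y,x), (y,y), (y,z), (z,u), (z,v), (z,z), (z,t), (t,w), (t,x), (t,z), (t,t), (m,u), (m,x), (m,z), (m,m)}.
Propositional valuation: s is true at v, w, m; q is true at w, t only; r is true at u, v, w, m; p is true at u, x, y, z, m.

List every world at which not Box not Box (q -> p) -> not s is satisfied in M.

u, x, y, z, t

Recall that Box ψ holds at a world iff ψ holds at every accessible world, and Dia ψ holds iff ψ holds at some accessible world.
Let φ = not Box not Box (q -> p) -> not s. Evaluate φ at each world:
  u (successors {u, y, m}): φ is true.
  v (successors {v, x, y}): φ is false.
  w (successors {u, w, y, m}): φ is false.
  x (successors {v, x, z, m}): φ is true.
  y (successors {x, y, z}): φ is true.
  z (successors {u, v, z, t}): φ is true.
  t (successors {w, x, z, t}): φ is true.
  m (successors {u, x, z, m}): φ is false.
For instance, at z:
  At z: not Box not Box (q -> p) is true, not s is true, so not Box not Box (q -> p) -> not s is true.
    At z: Box not Box (q -> p) is false, so not Box not Box (q -> p) is true.
      At z: Box not Box (q -> p) requires not Box (q -> p) at every successor {u, v, z, t}.
        not Box (q -> p) fails at u, so Box not Box (q -> p) is false at z.
Satisfying worlds: {u, x, y, z, t}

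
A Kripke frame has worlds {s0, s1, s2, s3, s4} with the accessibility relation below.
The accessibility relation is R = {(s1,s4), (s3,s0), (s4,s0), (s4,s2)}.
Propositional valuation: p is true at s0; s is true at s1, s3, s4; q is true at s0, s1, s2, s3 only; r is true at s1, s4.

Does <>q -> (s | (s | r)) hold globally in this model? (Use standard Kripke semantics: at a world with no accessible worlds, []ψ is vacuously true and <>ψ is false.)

Let φ = <>q -> (s | (s | r)). Evaluate φ at each world:
  s0 (successors ∅): φ is true.
  s1 (successors {s4}): φ is true.
  s2 (successors ∅): φ is true.
  s3 (successors {s0}): φ is true.
  s4 (successors {s0, s2}): φ is true.
For instance, at s1:
  At s1: <>q is false, s | (s | r) is true, so <>q -> (s | (s | r)) is true.
    At s1: <>q requires q at some successor in {s4}.
      At s4: q is false.
    So <>q is false at s1.

Yes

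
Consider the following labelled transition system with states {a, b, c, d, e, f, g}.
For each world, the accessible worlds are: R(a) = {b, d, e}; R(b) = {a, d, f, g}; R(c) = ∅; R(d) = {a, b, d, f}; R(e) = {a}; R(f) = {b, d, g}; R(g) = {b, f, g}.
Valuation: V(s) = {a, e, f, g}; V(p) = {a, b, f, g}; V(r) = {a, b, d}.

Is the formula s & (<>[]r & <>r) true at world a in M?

Yes

At a: s is true, <>[]r & <>r is true, so s & (<>[]r & <>r) is true.
  At a: <>[]r is true, <>r is true, so <>[]r & <>r is true.
    At a: <>[]r requires []r at some successor in {b, d, e}.
      []r holds at e, so <>[]r is true at a.
    At a: <>r requires r at some successor in {b, d, e}.
      r holds at b, so <>r is true at a.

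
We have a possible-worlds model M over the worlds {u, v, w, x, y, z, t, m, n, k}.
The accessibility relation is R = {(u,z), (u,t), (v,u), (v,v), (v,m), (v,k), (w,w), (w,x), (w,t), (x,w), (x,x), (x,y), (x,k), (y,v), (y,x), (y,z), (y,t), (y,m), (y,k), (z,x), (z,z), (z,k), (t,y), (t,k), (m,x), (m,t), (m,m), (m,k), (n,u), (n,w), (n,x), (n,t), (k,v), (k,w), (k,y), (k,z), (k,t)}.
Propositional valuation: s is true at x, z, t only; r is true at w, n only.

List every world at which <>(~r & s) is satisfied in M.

Recall that <>ψ holds at a world iff ψ holds at some accessible world.
Let φ = <>(~r & s). Evaluate φ at each world:
  u (successors {z, t}): φ is true.
  v (successors {u, v, m, k}): φ is false.
  w (successors {w, x, t}): φ is true.
  x (successors {w, x, y, k}): φ is true.
  y (successors {v, x, z, t, m, k}): φ is true.
  z (successors {x, z, k}): φ is true.
  t (successors {y, k}): φ is false.
  m (successors {x, t, m, k}): φ is true.
  n (successors {u, w, x, t}): φ is true.
  k (successors {v, w, y, z, t}): φ is true.
For instance, at n:
  At n: <>(~r & s) requires ~r & s at some successor in {u, w, x, t}.
    ~r & s holds at x, so <>(~r & s) is true at n.
Satisfying worlds: {u, w, x, y, z, m, n, k}

u, w, x, y, z, m, n, k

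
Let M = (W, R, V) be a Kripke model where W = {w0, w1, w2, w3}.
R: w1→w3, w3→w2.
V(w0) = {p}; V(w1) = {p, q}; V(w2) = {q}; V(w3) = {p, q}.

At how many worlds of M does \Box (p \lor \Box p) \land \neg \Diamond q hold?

Let φ = \Box (p \lor \Box p) \land \neg \Diamond q. Evaluate φ at each world:
  w0 (successors ∅): φ is true.
  w1 (successors {w3}): φ is false.
  w2 (successors ∅): φ is true.
  w3 (successors {w2}): φ is false.
For instance, at w1:
  At w1: \Box (p \lor \Box p) is true, \neg \Diamond q is false, so \Box (p \lor \Box p) \land \neg \Diamond q is false.
    At w1: \Box (p \lor \Box p) requires p \lor \Box p at every successor {w3}.
      At w3: p \lor \Box p is true.
    So \Box (p \lor \Box p) is true at w1.
    At w1: \Diamond q is true, so \neg \Diamond q is false.
      At w1: \Diamond q requires q at some successor in {w3}.
        q holds at w3, so \Diamond q is true at w1.
Satisfying worlds: {w0, w2}

2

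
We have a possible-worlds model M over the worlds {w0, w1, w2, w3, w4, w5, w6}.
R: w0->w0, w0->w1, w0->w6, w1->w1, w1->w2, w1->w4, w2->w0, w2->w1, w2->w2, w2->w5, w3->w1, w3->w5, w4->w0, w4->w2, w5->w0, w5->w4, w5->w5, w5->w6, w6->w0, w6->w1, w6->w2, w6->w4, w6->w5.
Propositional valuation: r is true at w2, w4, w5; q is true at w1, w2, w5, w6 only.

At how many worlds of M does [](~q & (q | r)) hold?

0

Let φ = [](~q & (q | r)). Evaluate φ at each world:
  w0 (successors {w0, w1, w6}): φ is false.
  w1 (successors {w1, w2, w4}): φ is false.
  w2 (successors {w0, w1, w2, w5}): φ is false.
  w3 (successors {w1, w5}): φ is false.
  w4 (successors {w0, w2}): φ is false.
  w5 (successors {w0, w4, w5, w6}): φ is false.
  w6 (successors {w0, w1, w2, w4, w5}): φ is false.
For instance, at w4:
  At w4: [](~q & (q | r)) requires ~q & (q | r) at every successor {w0, w2}.
    ~q & (q | r) fails at w0, so [](~q & (q | r)) is false at w4.
Satisfying worlds: none.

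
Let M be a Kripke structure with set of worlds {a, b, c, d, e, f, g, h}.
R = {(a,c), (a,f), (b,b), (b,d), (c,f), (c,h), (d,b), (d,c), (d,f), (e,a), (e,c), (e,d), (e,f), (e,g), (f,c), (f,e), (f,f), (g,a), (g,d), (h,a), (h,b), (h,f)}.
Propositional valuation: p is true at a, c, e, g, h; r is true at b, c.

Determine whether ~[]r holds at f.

Yes

At f: []r is false, so ~[]r is true.
  At f: []r requires r at every successor {c, e, f}.
    r fails at e, so []r is false at f.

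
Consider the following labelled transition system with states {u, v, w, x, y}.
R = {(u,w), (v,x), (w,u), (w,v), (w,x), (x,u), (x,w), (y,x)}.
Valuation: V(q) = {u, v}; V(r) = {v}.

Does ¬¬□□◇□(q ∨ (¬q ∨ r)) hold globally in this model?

Let φ = ¬¬□□◇□(q ∨ (¬q ∨ r)). Evaluate φ at each world:
  u (successors {w}): φ is true.
  v (successors {x}): φ is true.
  w (successors {u, v, x}): φ is true.
  x (successors {u, w}): φ is true.
  y (successors {x}): φ is true.
For instance, at y:
  At y: ¬□□◇□(q ∨ (¬q ∨ r)) is false, so ¬¬□□◇□(q ∨ (¬q ∨ r)) is true.
    At y: □□◇□(q ∨ (¬q ∨ r)) is true, so ¬□□◇□(q ∨ (¬q ∨ r)) is false.
      At y: □□◇□(q ∨ (¬q ∨ r)) requires □◇□(q ∨ (¬q ∨ r)) at every successor {x}.
        At x: □◇□(q ∨ (¬q ∨ r)) is true.
      So □□◇□(q ∨ (¬q ∨ r)) is true at y.

Yes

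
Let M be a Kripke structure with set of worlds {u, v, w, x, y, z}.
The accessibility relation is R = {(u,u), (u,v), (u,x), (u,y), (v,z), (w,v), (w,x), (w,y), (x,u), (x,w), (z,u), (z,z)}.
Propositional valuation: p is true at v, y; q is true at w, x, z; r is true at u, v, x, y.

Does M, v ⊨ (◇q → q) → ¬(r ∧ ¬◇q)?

Recall that ◇ψ holds at a world iff ψ holds at some accessible world.
At v: ◇q → q is false, ¬(r ∧ ¬◇q) is true, so (◇q → q) → ¬(r ∧ ¬◇q) is true.
  At v: ◇q is true, q is false, so ◇q → q is false.
    At v: ◇q requires q at some successor in {z}.
      q holds at z, so ◇q is true at v.
  At v: r ∧ ¬◇q is false, so ¬(r ∧ ¬◇q) is true.
    At v: r is true, ¬◇q is false, so r ∧ ¬◇q is false.
      At v: ◇q is true, so ¬◇q is false.

Yes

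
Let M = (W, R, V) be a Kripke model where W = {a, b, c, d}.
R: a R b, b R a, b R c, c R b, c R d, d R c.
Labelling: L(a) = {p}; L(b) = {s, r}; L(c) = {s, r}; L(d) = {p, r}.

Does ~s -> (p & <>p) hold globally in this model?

No

Let φ = ~s -> (p & <>p). Evaluate φ at each world:
  a (successors {b}): φ is false.
  b (successors {a, c}): φ is true.
  c (successors {b, d}): φ is true.
  d (successors {c}): φ is false.
Detail at a (counterexample):
  At a: ~s is true, p & <>p is false, so ~s -> (p & <>p) is false.
    At a: p is true, <>p is false, so p & <>p is false.
      At a: <>p requires p at some successor in {b}.
        At b: p is false.
      So <>p is false at a.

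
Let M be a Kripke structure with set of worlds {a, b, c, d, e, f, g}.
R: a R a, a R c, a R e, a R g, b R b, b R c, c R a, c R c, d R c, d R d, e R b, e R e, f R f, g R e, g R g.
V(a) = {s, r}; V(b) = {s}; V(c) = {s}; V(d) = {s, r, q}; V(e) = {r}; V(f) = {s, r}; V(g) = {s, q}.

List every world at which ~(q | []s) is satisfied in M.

a, e

Let φ = ~(q | []s). Evaluate φ at each world:
  a (successors {a, c, e, g}): φ is true.
  b (successors {b, c}): φ is false.
  c (successors {a, c}): φ is false.
  d (successors {c, d}): φ is false.
  e (successors {b, e}): φ is true.
  f (successors {f}): φ is false.
  g (successors {e, g}): φ is false.
For instance, at e:
  At e: q | []s is false, so ~(q | []s) is true.
    At e: q is false, []s is false, so q | []s is false.
      At e: []s requires s at every successor {b, e}.
        s fails at e, so []s is false at e.
Satisfying worlds: {a, e}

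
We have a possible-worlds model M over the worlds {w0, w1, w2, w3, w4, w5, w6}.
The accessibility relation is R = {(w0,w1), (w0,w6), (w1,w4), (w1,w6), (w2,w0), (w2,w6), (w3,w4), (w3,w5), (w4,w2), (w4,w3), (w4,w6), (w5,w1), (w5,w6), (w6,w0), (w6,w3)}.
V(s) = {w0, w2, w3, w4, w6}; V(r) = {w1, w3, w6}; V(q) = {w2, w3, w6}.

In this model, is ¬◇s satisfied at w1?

No

Recall that ◇ψ holds at a world iff ψ holds at some accessible world.
At w1: ◇s is true, so ¬◇s is false.
  At w1: ◇s requires s at some successor in {w4, w6}.
    s holds at w4, so ◇s is true at w1.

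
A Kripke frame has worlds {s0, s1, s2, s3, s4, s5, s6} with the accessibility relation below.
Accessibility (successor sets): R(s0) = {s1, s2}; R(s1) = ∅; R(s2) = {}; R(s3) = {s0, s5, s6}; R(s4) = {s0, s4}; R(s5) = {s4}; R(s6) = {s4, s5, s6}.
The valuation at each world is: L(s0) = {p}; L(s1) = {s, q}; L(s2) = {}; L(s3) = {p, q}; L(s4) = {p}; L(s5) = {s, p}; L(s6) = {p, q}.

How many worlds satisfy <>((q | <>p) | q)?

Let φ = <>((q | <>p) | q). Evaluate φ at each world:
  s0 (successors {s1, s2}): φ is true.
  s1 (successors ∅): φ is false.
  s2 (successors ∅): φ is false.
  s3 (successors {s0, s5, s6}): φ is true.
  s4 (successors {s0, s4}): φ is true.
  s5 (successors {s4}): φ is true.
  s6 (successors {s4, s5, s6}): φ is true.
For instance, at s3:
  At s3: <>((q | <>p) | q) requires (q | <>p) | q at some successor in {s0, s5, s6}.
    (q | <>p) | q holds at s5, so <>((q | <>p) | q) is true at s3.
      At s5: q | <>p is true, q is false, so (q | <>p) | q is true.
Satisfying worlds: {s0, s3, s4, s5, s6}

5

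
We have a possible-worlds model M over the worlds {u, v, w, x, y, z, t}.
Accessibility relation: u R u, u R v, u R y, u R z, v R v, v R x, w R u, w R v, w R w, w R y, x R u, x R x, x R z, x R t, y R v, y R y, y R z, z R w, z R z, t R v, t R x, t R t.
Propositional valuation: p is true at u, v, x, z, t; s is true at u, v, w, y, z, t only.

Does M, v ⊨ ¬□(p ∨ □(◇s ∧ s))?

No

Recall that □ψ holds at a world iff ψ holds at every accessible world, and ◇ψ holds iff ψ holds at some accessible world.
At v: □(p ∨ □(◇s ∧ s)) is true, so ¬□(p ∨ □(◇s ∧ s)) is false.
  At v: □(p ∨ □(◇s ∧ s)) requires p ∨ □(◇s ∧ s) at every successor {v, x}.
      At v: p is true, □(◇s ∧ s) is false, so p ∨ □(◇s ∧ s) is true.
      At x: p is true, □(◇s ∧ s) is false, so p ∨ □(◇s ∧ s) is true.
  So □(p ∨ □(◇s ∧ s)) is true at v.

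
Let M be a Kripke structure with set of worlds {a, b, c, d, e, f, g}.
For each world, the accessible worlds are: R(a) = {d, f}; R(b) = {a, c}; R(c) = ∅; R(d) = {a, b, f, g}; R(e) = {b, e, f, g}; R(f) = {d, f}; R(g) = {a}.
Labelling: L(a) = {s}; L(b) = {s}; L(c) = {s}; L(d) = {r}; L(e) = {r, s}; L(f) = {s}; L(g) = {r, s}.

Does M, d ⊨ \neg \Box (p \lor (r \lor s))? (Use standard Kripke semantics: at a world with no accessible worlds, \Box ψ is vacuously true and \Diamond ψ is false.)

No

At d: \Box (p \lor (r \lor s)) is true, so \neg \Box (p \lor (r \lor s)) is false.
  At d: \Box (p \lor (r \lor s)) requires p \lor (r \lor s) at every successor {a, b, f, g}.
    At a: p \lor (r \lor s) is true.
    At b: p \lor (r \lor s) is true.
    At f: p \lor (r \lor s) is true.
    At g: p \lor (r \lor s) is true.
  So \Box (p \lor (r \lor s)) is true at d.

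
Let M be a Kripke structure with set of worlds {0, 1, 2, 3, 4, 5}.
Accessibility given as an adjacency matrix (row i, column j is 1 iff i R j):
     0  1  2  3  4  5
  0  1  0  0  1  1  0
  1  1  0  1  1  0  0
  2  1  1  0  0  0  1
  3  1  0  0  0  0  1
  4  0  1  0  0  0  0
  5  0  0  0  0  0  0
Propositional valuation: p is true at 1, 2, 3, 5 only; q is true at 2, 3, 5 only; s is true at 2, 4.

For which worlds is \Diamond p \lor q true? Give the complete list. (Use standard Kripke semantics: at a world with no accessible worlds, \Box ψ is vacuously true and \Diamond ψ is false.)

Recall that \Diamond ψ holds at a world iff ψ holds at some accessible world.
Let φ = \Diamond p \lor q. Evaluate φ at each world:
  0 (successors {0, 3, 4}): φ is true.
  1 (successors {0, 2, 3}): φ is true.
  2 (successors {0, 1, 5}): φ is true.
  3 (successors {0, 5}): φ is true.
  4 (successors {1}): φ is true.
  5 (successors ∅): φ is true.
For instance, at 1:
  At 1: \Diamond p is true, q is false, so \Diamond p \lor q is true.
    At 1: \Diamond p requires p at some successor in {0, 2, 3}.
      p holds at 2, so \Diamond p is true at 1.
Satisfying worlds: {0, 1, 2, 3, 4, 5}

0, 1, 2, 3, 4, 5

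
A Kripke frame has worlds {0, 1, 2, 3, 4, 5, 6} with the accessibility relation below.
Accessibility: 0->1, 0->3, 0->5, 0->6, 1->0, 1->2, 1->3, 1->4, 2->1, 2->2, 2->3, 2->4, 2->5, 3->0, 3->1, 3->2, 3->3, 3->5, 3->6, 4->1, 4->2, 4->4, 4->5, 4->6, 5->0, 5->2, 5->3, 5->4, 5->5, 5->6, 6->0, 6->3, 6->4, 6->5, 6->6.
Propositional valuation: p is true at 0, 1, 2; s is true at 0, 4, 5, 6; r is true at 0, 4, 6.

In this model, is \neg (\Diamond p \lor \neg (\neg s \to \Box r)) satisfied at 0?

No

At 0: \Diamond p \lor \neg (\neg s \to \Box r) is true, so \neg (\Diamond p \lor \neg (\neg s \to \Box r)) is false.
  At 0: \Diamond p is true, \neg (\neg s \to \Box r) is false, so \Diamond p \lor \neg (\neg s \to \Box r) is true.
    At 0: \Diamond p requires p at some successor in {1, 3, 5, 6}.
      p holds at 1, so \Diamond p is true at 0.
    At 0: \neg s \to \Box r is true, so \neg (\neg s \to \Box r) is false.
      At 0: \neg s is false, \Box r is false, so \neg s \to \Box r is true.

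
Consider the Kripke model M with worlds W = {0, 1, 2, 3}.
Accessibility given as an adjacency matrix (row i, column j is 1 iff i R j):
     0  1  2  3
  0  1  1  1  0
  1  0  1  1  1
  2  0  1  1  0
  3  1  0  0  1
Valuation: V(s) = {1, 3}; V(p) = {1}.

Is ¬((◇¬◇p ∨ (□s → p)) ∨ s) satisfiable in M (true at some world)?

No

Let φ = ¬((◇¬◇p ∨ (□s → p)) ∨ s). Evaluate φ at each world:
  0 (successors {0, 1, 2}): φ is false.
  1 (successors {1, 2, 3}): φ is false.
  2 (successors {1, 2}): φ is false.
  3 (successors {0, 3}): φ is false.
For instance, at 3:
  At 3: (◇¬◇p ∨ (□s → p)) ∨ s is true, so ¬((◇¬◇p ∨ (□s → p)) ∨ s) is false.
    At 3: ◇¬◇p ∨ (□s → p) is true, s is true, so (◇¬◇p ∨ (□s → p)) ∨ s is true.
      At 3: ◇¬◇p is true, □s → p is true, so ◇¬◇p ∨ (□s → p) is true.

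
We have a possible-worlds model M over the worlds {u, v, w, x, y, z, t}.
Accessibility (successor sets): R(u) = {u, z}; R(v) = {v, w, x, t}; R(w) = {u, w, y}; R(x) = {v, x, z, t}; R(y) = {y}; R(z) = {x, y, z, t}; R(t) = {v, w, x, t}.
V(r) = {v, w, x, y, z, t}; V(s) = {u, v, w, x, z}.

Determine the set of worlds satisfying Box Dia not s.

Let φ = Box Dia not s. Evaluate φ at each world:
  u (successors {u, z}): φ is false.
  v (successors {v, w, x, t}): φ is true.
  w (successors {u, w, y}): φ is false.
  x (successors {v, x, z, t}): φ is true.
  y (successors {y}): φ is true.
  z (successors {x, y, z, t}): φ is true.
  t (successors {v, w, x, t}): φ is true.
For instance, at z:
  At z: Box Dia not s requires Dia not s at every successor {x, y, z, t}.
    At x: Dia not s is true.
    At y: Dia not s is true.
    At z: Dia not s is true.
    At t: Dia not s is true.
  So Box Dia not s is true at z.
Satisfying worlds: {v, x, y, z, t}

v, x, y, z, t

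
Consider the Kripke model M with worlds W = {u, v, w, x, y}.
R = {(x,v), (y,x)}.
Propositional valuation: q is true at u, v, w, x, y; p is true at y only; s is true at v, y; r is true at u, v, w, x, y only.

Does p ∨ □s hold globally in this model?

Yes

Let φ = p ∨ □s. Evaluate φ at each world:
  u (successors ∅): φ is true.
  v (successors ∅): φ is true.
  w (successors ∅): φ is true.
  x (successors {v}): φ is true.
  y (successors {x}): φ is true.
For instance, at x:
  At x: p is false, □s is true, so p ∨ □s is true.
    At x: □s requires s at every successor {v}.
      At v: s is true.
    So □s is true at x.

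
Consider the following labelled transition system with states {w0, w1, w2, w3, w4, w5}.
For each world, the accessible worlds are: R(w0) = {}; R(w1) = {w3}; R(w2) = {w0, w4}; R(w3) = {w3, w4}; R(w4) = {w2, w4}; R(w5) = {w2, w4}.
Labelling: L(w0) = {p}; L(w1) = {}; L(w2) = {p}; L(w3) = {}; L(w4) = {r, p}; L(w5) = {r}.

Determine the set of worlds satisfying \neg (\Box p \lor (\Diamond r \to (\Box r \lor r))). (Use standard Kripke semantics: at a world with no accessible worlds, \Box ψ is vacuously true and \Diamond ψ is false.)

Let φ = \neg (\Box p \lor (\Diamond r \to (\Box r \lor r))). Evaluate φ at each world:
  w0 (successors ∅): φ is false.
  w1 (successors {w3}): φ is false.
  w2 (successors {w0, w4}): φ is false.
  w3 (successors {w3, w4}): φ is true.
  w4 (successors {w2, w4}): φ is false.
  w5 (successors {w2, w4}): φ is false.
For instance, at w1:
  At w1: \Box p \lor (\Diamond r \to (\Box r \lor r)) is true, so \neg (\Box p \lor (\Diamond r \to (\Box r \lor r))) is false.
    At w1: \Box p is false, \Diamond r \to (\Box r \lor r) is true, so \Box p \lor (\Diamond r \to (\Box r \lor r)) is true.
      At w1: \Box p requires p at every successor {w3}.
        p fails at w3, so \Box p is false at w1.
      At w1: \Diamond r is false, \Box r \lor r is false, so \Diamond r \to (\Box r \lor r) is true.
Satisfying worlds: {w3}

w3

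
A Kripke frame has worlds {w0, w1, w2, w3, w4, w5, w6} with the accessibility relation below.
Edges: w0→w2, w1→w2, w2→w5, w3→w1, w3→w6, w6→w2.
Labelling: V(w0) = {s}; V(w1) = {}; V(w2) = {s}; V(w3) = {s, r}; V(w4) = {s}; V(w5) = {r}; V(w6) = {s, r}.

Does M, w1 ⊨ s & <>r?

Recall that <>ψ holds at a world iff ψ holds at some accessible world.
At w1: s is false, <>r is false, so s & <>r is false.
  At w1: <>r requires r at some successor in {w2}.
    At w2: r is false.
  So <>r is false at w1.

No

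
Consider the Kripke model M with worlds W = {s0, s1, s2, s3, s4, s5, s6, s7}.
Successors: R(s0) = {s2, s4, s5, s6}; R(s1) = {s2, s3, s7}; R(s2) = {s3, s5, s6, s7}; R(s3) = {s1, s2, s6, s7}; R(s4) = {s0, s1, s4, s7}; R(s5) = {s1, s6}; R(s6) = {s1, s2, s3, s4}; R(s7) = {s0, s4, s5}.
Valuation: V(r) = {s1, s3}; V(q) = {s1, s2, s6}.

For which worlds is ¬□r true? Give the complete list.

Recall that □ψ holds at a world iff ψ holds at every accessible world, and ◇ψ holds iff ψ holds at some accessible world.
Let φ = ¬□r. Evaluate φ at each world:
  s0 (successors {s2, s4, s5, s6}): φ is true.
  s1 (successors {s2, s3, s7}): φ is true.
  s2 (successors {s3, s5, s6, s7}): φ is true.
  s3 (successors {s1, s2, s6, s7}): φ is true.
  s4 (successors {s0, s1, s4, s7}): φ is true.
  s5 (successors {s1, s6}): φ is true.
  s6 (successors {s1, s2, s3, s4}): φ is true.
  s7 (successors {s0, s4, s5}): φ is true.
For instance, at s3:
  At s3: □r is false, so ¬□r is true.
    At s3: □r requires r at every successor {s1, s2, s6, s7}.
      r fails at s2, so □r is false at s3.
Satisfying worlds: {s0, s1, s2, s3, s4, s5, s6, s7}

s0, s1, s2, s3, s4, s5, s6, s7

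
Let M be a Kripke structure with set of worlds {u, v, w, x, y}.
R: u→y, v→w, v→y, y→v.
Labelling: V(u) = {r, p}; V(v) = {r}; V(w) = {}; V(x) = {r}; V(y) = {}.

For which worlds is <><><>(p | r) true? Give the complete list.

Let φ = <><><>(p | r). Evaluate φ at each world:
  u (successors {y}): φ is false.
  v (successors {w, y}): φ is false.
  w (successors ∅): φ is false.
  x (successors ∅): φ is false.
  y (successors {v}): φ is true.
For instance, at y:
  At y: <><><>(p | r) requires <><>(p | r) at some successor in {v}.
    <><>(p | r) holds at v, so <><><>(p | r) is true at y.
      At v: <><>(p | r) requires <>(p | r) at some successor in {w, y}.
        <>(p | r) holds at y, so <><>(p | r) is true at v.
Satisfying worlds: {y}

y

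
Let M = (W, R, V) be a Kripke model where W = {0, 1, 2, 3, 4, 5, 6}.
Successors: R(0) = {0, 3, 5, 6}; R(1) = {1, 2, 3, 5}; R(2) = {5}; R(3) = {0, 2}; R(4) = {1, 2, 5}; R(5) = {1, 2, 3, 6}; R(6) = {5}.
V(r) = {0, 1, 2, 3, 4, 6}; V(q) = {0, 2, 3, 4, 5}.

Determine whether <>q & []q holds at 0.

At 0: <>q is true, []q is false, so <>q & []q is false.
  At 0: <>q requires q at some successor in {0, 3, 5, 6}.
    q holds at 0, so <>q is true at 0.
  At 0: []q requires q at every successor {0, 3, 5, 6}.
    q fails at 6, so []q is false at 0.

No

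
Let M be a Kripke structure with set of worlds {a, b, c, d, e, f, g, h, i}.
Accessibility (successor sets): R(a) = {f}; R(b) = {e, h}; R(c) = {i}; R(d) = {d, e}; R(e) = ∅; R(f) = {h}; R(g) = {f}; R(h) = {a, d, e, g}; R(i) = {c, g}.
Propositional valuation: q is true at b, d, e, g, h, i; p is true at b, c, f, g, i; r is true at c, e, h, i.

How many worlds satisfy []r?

Let φ = []r. Evaluate φ at each world:
  a (successors {f}): φ is false.
  b (successors {e, h}): φ is true.
  c (successors {i}): φ is true.
  d (successors {d, e}): φ is false.
  e (successors ∅): φ is true.
  f (successors {h}): φ is true.
  g (successors {f}): φ is false.
  h (successors {a, d, e, g}): φ is false.
  i (successors {c, g}): φ is false.
For instance, at a:
  At a: []r requires r at every successor {f}.
    r fails at f, so []r is false at a.
Satisfying worlds: {b, c, e, f}

4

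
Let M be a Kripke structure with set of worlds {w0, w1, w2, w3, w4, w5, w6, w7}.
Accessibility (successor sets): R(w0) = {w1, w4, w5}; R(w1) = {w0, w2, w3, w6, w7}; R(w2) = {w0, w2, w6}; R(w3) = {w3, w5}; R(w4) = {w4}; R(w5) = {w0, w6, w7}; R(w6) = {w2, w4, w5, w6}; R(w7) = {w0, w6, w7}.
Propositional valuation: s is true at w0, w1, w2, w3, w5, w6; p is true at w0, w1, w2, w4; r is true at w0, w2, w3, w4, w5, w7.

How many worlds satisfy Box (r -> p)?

2

Let φ = Box (r -> p). Evaluate φ at each world:
  w0 (successors {w1, w4, w5}): φ is false.
  w1 (successors {w0, w2, w3, w6, w7}): φ is false.
  w2 (successors {w0, w2, w6}): φ is true.
  w3 (successors {w3, w5}): φ is false.
  w4 (successors {w4}): φ is true.
  w5 (successors {w0, w6, w7}): φ is false.
  w6 (successors {w2, w4, w5, w6}): φ is false.
  w7 (successors {w0, w6, w7}): φ is false.
For instance, at w7:
  At w7: Box (r -> p) requires r -> p at every successor {w0, w6, w7}.
    r -> p fails at w7, so Box (r -> p) is false at w7.
Satisfying worlds: {w2, w4}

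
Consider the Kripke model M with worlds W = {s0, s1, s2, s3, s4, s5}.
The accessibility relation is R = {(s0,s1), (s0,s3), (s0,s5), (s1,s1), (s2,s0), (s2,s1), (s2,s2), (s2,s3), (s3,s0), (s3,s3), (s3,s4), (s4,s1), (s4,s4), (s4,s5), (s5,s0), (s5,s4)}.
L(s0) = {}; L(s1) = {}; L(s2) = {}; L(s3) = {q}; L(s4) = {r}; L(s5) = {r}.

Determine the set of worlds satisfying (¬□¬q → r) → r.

s0, s2, s3, s4, s5

Let φ = (¬□¬q → r) → r. Evaluate φ at each world:
  s0 (successors {s1, s3, s5}): φ is true.
  s1 (successors {s1}): φ is false.
  s2 (successors {s0, s1, s2, s3}): φ is true.
  s3 (successors {s0, s3, s4}): φ is true.
  s4 (successors {s1, s4, s5}): φ is true.
  s5 (successors {s0, s4}): φ is true.
For instance, at s2:
  At s2: ¬□¬q → r is false, r is false, so (¬□¬q → r) → r is true.
    At s2: ¬□¬q is true, r is false, so ¬□¬q → r is false.
      At s2: □¬q is false, so ¬□¬q is true.
Satisfying worlds: {s0, s2, s3, s4, s5}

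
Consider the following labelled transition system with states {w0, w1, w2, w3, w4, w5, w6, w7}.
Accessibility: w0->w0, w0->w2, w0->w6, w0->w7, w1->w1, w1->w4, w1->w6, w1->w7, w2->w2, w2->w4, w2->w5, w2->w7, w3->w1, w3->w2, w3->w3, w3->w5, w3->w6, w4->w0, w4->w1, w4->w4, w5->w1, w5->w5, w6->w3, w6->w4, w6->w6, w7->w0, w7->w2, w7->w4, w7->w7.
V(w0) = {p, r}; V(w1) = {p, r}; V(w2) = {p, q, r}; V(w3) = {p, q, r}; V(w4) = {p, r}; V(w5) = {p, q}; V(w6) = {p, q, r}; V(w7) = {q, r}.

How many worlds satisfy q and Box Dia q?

Let φ = q and Box Dia q. Evaluate φ at each world:
  w0 (successors {w0, w2, w6, w7}): φ is false.
  w1 (successors {w1, w4, w6, w7}): φ is false.
  w2 (successors {w2, w4, w5, w7}): φ is false.
  w3 (successors {w1, w2, w3, w5, w6}): φ is true.
  w4 (successors {w0, w1, w4}): φ is false.
  w5 (successors {w1, w5}): φ is true.
  w6 (successors {w3, w4, w6}): φ is false.
  w7 (successors {w0, w2, w4, w7}): φ is false.
For instance, at w2:
  At w2: q is true, Box Dia q is false, so q and Box Dia q is false.
    At w2: Box Dia q requires Dia q at every successor {w2, w4, w5, w7}.
      Dia q fails at w4, so Box Dia q is false at w2.
Satisfying worlds: {w3, w5}

2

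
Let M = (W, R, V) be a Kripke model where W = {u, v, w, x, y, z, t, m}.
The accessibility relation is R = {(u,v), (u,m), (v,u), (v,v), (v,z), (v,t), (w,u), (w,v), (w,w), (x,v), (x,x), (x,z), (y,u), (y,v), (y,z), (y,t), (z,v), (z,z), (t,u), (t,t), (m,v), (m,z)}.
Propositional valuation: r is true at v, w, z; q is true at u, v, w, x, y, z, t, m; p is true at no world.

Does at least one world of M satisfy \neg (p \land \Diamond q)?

Let φ = \neg (p \land \Diamond q). Evaluate φ at each world:
  u (successors {v, m}): φ is true.
  v (successors {u, v, z, t}): φ is true.
  w (successors {u, v, w}): φ is true.
  x (successors {v, x, z}): φ is true.
  y (successors {u, v, z, t}): φ is true.
  z (successors {v, z}): φ is true.
  t (successors {u, t}): φ is true.
  m (successors {v, z}): φ is true.
Detail at u (witness):
  At u: p \land \Diamond q is false, so \neg (p \land \Diamond q) is true.
    At u: p is false, \Diamond q is true, so p \land \Diamond q is false.
      At u: \Diamond q requires q at some successor in {v, m}.
        q holds at v, so \Diamond q is true at u.

Yes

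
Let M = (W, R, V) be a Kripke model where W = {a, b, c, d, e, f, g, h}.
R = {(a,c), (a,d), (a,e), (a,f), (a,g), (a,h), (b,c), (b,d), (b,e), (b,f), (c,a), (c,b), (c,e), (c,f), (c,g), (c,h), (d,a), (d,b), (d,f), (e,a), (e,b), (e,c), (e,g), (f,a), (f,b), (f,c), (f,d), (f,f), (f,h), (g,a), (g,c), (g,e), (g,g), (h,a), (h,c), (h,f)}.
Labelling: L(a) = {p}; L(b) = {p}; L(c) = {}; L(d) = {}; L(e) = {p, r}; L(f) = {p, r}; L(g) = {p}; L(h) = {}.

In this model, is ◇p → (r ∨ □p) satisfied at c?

No

At c: ◇p is true, r ∨ □p is false, so ◇p → (r ∨ □p) is false.
  At c: ◇p requires p at some successor in {a, b, e, f, g, h}.
    p holds at a, so ◇p is true at c.
  At c: r is false, □p is false, so r ∨ □p is false.
    At c: □p requires p at every successor {a, b, e, f, g, h}.
      p fails at h, so □p is false at c.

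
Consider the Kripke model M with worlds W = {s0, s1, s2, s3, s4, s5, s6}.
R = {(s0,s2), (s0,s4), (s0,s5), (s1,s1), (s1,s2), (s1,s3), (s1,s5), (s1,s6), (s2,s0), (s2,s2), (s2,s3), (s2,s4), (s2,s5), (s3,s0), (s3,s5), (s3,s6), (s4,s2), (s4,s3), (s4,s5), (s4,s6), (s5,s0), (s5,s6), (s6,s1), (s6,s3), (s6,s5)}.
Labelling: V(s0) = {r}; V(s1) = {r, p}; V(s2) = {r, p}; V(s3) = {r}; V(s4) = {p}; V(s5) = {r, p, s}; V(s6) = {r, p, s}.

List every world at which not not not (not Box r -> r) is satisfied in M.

Recall that Box ψ holds at a world iff ψ holds at every accessible world, and Dia ψ holds iff ψ holds at some accessible world.
Let φ = not not not (not Box r -> r). Evaluate φ at each world:
  s0 (successors {s2, s4, s5}): φ is false.
  s1 (successors {s1, s2, s3, s5, s6}): φ is false.
  s2 (successors {s0, s2, s3, s4, s5}): φ is false.
  s3 (successors {s0, s5, s6}): φ is false.
  s4 (successors {s2, s3, s5, s6}): φ is false.
  s5 (successors {s0, s6}): φ is false.
  s6 (successors {s1, s3, s5}): φ is false.
For instance, at s2:
  At s2: not not (not Box r -> r) is true, so not not not (not Box r -> r) is false.
    At s2: not (not Box r -> r) is false, so not not (not Box r -> r) is true.
      At s2: not Box r -> r is true, so not (not Box r -> r) is false.
Satisfying worlds: none.

none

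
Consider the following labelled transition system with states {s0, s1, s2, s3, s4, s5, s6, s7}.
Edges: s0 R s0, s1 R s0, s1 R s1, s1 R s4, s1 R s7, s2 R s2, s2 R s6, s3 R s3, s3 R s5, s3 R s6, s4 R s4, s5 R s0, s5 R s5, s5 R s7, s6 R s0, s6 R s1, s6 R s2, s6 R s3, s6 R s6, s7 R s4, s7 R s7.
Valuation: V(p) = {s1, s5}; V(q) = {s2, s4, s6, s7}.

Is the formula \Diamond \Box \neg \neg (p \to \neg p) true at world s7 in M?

Yes

At s7: \Diamond \Box \neg \neg (p \to \neg p) requires \Box \neg \neg (p \to \neg p) at some successor in {s4, s7}.
  \Box \neg \neg (p \to \neg p) holds at s4, so \Diamond \Box \neg \neg (p \to \neg p) is true at s7.
    At s4: \Box \neg \neg (p \to \neg p) requires \neg \neg (p \to \neg p) at every successor {s4}.
      At s4: \neg \neg (p \to \neg p) is true.
    So \Box \neg \neg (p \to \neg p) is true at s4.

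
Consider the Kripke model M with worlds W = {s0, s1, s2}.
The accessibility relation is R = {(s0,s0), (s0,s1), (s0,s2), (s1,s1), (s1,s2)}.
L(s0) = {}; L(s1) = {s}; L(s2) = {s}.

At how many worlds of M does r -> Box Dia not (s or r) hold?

Let φ = r -> Box Dia not (s or r). Evaluate φ at each world:
  s0 (successors {s0, s1, s2}): φ is true.
  s1 (successors {s1, s2}): φ is true.
  s2 (successors ∅): φ is true.
For instance, at s1:
  At s1: r is false, Box Dia not (s or r) is false, so r -> Box Dia not (s or r) is true.
    At s1: Box Dia not (s or r) requires Dia not (s or r) at every successor {s1, s2}.
      Dia not (s or r) fails at s1, so Box Dia not (s or r) is false at s1.
Satisfying worlds: {s0, s1, s2}

3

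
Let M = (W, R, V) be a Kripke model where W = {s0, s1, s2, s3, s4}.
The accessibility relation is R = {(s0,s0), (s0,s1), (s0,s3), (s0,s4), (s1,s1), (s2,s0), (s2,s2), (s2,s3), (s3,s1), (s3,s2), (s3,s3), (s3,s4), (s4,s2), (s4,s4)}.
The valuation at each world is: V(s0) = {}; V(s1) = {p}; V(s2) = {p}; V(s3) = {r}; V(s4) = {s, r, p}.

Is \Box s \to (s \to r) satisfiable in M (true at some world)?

Yes

Let φ = \Box s \to (s \to r). Evaluate φ at each world:
  s0 (successors {s0, s1, s3, s4}): φ is true.
  s1 (successors {s1}): φ is true.
  s2 (successors {s0, s2, s3}): φ is true.
  s3 (successors {s1, s2, s3, s4}): φ is true.
  s4 (successors {s2, s4}): φ is true.
Detail at s0 (witness):
  At s0: \Box s is false, s \to r is true, so \Box s \to (s \to r) is true.
    At s0: \Box s requires s at every successor {s0, s1, s3, s4}.
      s fails at s0, so \Box s is false at s0.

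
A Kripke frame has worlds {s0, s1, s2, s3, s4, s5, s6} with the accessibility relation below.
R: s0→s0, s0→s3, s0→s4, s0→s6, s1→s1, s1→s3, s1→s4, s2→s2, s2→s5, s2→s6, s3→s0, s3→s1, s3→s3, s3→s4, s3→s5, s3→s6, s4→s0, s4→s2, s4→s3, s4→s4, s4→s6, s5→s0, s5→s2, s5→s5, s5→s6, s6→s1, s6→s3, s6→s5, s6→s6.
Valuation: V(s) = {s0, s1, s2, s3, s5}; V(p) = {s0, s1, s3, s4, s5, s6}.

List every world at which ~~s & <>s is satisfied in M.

s0, s1, s2, s3, s5

Let φ = ~~s & <>s. Evaluate φ at each world:
  s0 (successors {s0, s3, s4, s6}): φ is true.
  s1 (successors {s1, s3, s4}): φ is true.
  s2 (successors {s2, s5, s6}): φ is true.
  s3 (successors {s0, s1, s3, s4, s5, s6}): φ is true.
  s4 (successors {s0, s2, s3, s4, s6}): φ is false.
  s5 (successors {s0, s2, s5, s6}): φ is true.
  s6 (successors {s1, s3, s5, s6}): φ is false.
For instance, at s4:
  At s4: ~~s is false, <>s is true, so ~~s & <>s is false.
    At s4: <>s requires s at some successor in {s0, s2, s3, s4, s6}.
      s holds at s0, so <>s is true at s4.
Satisfying worlds: {s0, s1, s2, s3, s5}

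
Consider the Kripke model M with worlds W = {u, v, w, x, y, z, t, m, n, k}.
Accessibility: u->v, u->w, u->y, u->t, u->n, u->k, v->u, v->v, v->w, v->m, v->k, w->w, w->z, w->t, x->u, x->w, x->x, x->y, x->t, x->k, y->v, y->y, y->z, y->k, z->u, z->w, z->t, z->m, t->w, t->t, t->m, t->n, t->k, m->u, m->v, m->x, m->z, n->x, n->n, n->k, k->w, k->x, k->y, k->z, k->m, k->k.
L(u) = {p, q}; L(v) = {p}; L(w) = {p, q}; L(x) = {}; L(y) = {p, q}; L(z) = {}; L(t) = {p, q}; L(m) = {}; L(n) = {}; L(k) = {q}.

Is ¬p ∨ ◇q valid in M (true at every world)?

Yes

Let φ = ¬p ∨ ◇q. Evaluate φ at each world:
  u (successors {v, w, y, t, n, k}): φ is true.
  v (successors {u, v, w, m, k}): φ is true.
  w (successors {w, z, t}): φ is true.
  x (successors {u, w, x, y, t, k}): φ is true.
  y (successors {v, y, z, k}): φ is true.
  z (successors {u, w, t, m}): φ is true.
  t (successors {w, t, m, n, k}): φ is true.
  m (successors {u, v, x, z}): φ is true.
  n (successors {x, n, k}): φ is true.
  k (successors {w, x, y, z, m, k}): φ is true.
For instance, at u:
  At u: ¬p is false, ◇q is true, so ¬p ∨ ◇q is true.
    At u: ◇q requires q at some successor in {v, w, y, t, n, k}.
      q holds at w, so ◇q is true at u.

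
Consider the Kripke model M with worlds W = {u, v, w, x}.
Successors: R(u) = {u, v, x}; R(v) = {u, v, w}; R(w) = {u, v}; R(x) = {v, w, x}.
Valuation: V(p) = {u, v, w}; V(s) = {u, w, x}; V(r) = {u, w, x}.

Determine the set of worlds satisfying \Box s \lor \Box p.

v, w

Let φ = \Box s \lor \Box p. Evaluate φ at each world:
  u (successors {u, v, x}): φ is false.
  v (successors {u, v, w}): φ is true.
  w (successors {u, v}): φ is true.
  x (successors {v, w, x}): φ is false.
For instance, at x:
  At x: \Box s is false, \Box p is false, so \Box s \lor \Box p is false.
    At x: \Box s requires s at every successor {v, w, x}.
      s fails at v, so \Box s is false at x.
    At x: \Box p requires p at every successor {v, w, x}.
      p fails at x, so \Box p is false at x.
Satisfying worlds: {v, w}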